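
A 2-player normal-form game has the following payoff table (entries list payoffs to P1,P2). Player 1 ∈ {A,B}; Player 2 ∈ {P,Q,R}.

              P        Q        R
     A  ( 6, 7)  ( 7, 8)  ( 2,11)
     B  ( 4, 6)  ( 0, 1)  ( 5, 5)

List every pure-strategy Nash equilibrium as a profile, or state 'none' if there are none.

(A,P): not NE [P2→R gives 11>7]
(A,Q): not NE [P2→R gives 11>8]
(A,R): not NE [P1→B gives 5>2]
(B,P): not NE [P1→A gives 6>4]
(B,Q): not NE [P1→A gives 7>0; P2→P gives 6>1]
(B,R): not NE [P2→P gives 6>5]

No pure NE.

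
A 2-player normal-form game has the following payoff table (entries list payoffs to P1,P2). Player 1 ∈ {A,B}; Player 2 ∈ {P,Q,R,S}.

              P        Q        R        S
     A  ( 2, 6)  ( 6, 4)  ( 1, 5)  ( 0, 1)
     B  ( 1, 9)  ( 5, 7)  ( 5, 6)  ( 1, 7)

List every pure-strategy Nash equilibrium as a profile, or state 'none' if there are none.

(A,P): NE
(A,Q): not NE [P2→P gives 6>4]
(A,R): not NE [P1→B gives 5>1; P2→P gives 6>5]
(A,S): not NE [P1→B gives 1>0; P2→P gives 6>1]
(B,P): not NE [P1→A gives 2>1]
(B,Q): not NE [P1→A gives 6>5; P2→P gives 9>7]
(B,R): not NE [P2→P gives 9>6]
(B,S): not NE [P2→P gives 9>7]

PSNE = {(A,P)}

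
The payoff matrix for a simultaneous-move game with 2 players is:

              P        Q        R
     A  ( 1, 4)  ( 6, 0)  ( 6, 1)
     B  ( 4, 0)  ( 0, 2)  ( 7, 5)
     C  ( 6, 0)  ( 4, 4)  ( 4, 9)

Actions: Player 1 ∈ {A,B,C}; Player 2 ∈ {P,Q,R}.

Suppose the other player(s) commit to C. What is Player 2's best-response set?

argmax u_2 = {R}

u_2(P vs C) = 0
u_2(Q vs C) = 4
u_2(R vs C) = 9
max payoff 9 at {R}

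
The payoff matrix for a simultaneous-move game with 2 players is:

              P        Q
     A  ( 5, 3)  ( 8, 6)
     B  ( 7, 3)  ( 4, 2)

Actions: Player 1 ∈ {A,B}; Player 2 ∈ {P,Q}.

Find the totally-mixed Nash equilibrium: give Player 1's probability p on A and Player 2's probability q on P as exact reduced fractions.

P1 indiff ⇒ q·5+(1-q)·8 = q·7+(1-q)·4 ⇒ q(-2) = (1-q)(-4) ⇒ q = 2/3
P2 indiff ⇒ p·3+(1-p)·3 = p·6+(1-p)·2 ⇒ p(-3) = (1-p)(-1) ⇒ p = 1/4

(p,q) = (1/4, 2/3)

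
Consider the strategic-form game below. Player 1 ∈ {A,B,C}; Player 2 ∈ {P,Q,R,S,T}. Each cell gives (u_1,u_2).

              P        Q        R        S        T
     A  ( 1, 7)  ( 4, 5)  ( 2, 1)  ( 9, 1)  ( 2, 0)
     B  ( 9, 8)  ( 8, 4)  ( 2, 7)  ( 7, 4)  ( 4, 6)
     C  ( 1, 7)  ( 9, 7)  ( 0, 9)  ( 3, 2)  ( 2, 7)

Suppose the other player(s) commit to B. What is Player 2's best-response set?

P2 best: {P}

u_2(P vs B) = 8
u_2(Q vs B) = 4
u_2(R vs B) = 7
u_2(S vs B) = 4
u_2(T vs B) = 6
max payoff 8 at {P}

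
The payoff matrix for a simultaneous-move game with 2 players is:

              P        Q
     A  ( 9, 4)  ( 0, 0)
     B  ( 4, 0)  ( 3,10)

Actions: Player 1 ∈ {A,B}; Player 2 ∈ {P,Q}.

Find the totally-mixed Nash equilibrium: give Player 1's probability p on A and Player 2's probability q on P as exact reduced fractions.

P1 indiff ⇒ q·9+(1-q)·0 = q·4+(1-q)·3 ⇒ q(5) = (1-q)(3) ⇒ q = 3/8
P2 indiff ⇒ p·4+(1-p)·0 = p·0+(1-p)·10 ⇒ p(4) = (1-p)(10) ⇒ p = 5/7

P1 mixes 5/7 on A; P2 mixes 3/8 on P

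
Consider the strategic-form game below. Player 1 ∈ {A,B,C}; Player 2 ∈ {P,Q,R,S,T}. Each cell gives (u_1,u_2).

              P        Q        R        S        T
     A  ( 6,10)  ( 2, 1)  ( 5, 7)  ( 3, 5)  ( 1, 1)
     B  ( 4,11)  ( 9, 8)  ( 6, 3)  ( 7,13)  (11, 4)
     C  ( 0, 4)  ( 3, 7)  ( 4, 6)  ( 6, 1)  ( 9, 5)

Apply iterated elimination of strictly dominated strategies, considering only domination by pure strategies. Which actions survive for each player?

P1 drop C (B beats it: P:4>0 Q:9>3 R:6>4 S:7>6 T:11>9)
P2 drop Q (P beats it: A:10>1 B:11>8)
P2 drop R (P beats it: A:10>7 B:11>3)
P2 drop T (P beats it: A:10>1 B:11>4)
P1→{A,B} P2→{P,S}

Survivors P1:{A,B} P2:{P,S}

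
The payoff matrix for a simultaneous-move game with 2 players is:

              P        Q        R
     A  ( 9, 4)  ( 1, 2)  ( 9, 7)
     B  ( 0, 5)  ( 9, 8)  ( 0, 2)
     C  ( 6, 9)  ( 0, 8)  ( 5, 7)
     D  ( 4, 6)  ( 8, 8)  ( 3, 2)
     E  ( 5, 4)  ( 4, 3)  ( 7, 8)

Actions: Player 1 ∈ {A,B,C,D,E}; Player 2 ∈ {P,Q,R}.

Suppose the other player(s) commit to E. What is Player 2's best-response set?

u_2(P vs E) = 4
u_2(Q vs E) = 3
u_2(R vs E) = 8
max payoff 8 at {R}

P2 best: {R}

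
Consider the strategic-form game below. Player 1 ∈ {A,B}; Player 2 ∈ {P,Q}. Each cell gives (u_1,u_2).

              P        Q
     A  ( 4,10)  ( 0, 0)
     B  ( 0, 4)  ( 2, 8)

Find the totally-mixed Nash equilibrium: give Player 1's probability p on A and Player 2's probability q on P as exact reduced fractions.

p=2/7, q=1/3

P1 indiff ⇒ q·4+(1-q)·0 = q·0+(1-q)·2 ⇒ q(4) = (1-q)(2) ⇒ q = 1/3
P2 indiff ⇒ p·10+(1-p)·4 = p·0+(1-p)·8 ⇒ p(10) = (1-p)(4) ⇒ p = 2/7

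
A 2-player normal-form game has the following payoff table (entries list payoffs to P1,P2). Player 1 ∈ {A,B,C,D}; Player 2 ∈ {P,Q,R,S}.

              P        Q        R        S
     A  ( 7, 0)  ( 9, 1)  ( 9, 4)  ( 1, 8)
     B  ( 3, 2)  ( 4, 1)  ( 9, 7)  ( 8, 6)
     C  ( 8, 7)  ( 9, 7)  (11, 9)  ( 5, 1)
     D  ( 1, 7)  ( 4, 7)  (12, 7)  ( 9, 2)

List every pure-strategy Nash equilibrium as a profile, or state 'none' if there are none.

(A,P): not NE [P1→C gives 8>7; P2→S gives 8>0]
(A,Q): not NE [P2→S gives 8>1]
(A,R): not NE [P1→D gives 12>9; P2→S gives 8>4]
(A,S): not NE [P1→D gives 9>1]
(B,P): not NE [P1→C gives 8>3; P2→R gives 7>2]
(B,Q): not NE [P1→C gives 9>4; P2→R gives 7>1]
(B,R): not NE [P1→D gives 12>9]
(B,S): not NE [P1→D gives 9>8; P2→R gives 7>6]
(C,P): not NE [P2→R gives 9>7]
(C,Q): not NE [P2→R gives 9>7]
(C,R): not NE [P1→D gives 12>11]
(C,S): not NE [P1→D gives 9>5; P2→R gives 9>1]
(D,P): not NE [P1→C gives 8>1]
(D,Q): not NE [P1→C gives 9>4]
(D,R): NE
(D,S): not NE [P2→R gives 7>2]

NE set: (D,R)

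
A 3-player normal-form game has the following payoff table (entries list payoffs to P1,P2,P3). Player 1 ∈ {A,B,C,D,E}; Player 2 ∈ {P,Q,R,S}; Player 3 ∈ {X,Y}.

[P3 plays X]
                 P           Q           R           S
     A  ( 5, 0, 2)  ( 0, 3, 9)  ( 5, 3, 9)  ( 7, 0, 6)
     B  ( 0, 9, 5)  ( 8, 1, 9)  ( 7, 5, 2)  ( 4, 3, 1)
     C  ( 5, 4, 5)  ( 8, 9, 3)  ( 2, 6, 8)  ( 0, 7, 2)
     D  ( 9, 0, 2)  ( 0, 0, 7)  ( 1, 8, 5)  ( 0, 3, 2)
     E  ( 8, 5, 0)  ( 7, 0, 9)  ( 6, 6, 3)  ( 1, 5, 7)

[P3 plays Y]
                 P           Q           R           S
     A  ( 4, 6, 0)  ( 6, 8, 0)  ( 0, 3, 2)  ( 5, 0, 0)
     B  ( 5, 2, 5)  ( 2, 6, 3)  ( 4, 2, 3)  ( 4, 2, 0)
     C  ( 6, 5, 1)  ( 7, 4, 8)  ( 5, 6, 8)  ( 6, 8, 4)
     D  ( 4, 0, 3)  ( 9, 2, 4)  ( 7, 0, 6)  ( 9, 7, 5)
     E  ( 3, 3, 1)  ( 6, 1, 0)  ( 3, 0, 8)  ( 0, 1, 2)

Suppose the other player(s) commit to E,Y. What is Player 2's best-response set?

u_2(P vs E,Y) = 3
u_2(Q vs E,Y) = 1
u_2(R vs E,Y) = 0
u_2(S vs E,Y) = 1
max payoff 3 at {P}

BR_2 = {P}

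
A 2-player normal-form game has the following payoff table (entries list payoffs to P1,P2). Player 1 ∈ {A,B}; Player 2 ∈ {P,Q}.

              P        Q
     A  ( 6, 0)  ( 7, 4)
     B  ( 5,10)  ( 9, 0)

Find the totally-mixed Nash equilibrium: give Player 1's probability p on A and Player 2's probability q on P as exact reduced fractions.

P1 mixes 5/7 on A; P2 mixes 2/3 on P

P1 indiff ⇒ q·6+(1-q)·7 = q·5+(1-q)·9 ⇒ q(1) = (1-q)(2) ⇒ q = 2/3
P2 indiff ⇒ p·0+(1-p)·10 = p·4+(1-p)·0 ⇒ p(-4) = (1-p)(-10) ⇒ p = 5/7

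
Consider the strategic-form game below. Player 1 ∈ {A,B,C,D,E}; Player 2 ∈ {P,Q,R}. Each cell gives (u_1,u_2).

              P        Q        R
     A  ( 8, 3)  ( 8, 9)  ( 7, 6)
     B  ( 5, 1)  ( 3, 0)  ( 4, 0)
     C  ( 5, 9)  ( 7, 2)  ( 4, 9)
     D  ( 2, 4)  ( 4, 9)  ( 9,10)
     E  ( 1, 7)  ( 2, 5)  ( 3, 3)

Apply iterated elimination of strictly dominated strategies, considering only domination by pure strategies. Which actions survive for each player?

IESDS → P1:{A,D} P2:{Q,R}

P1 drop B (A beats it: P:8>5 Q:8>3 R:7>4)
P1 drop C (A beats it: P:8>5 Q:8>7 R:7>4)
P1 drop E (A beats it: P:8>1 Q:8>2 R:7>3)
P2 drop P (Q beats it: A:9>3 D:9>4)
P1→{A,D} P2→{Q,R}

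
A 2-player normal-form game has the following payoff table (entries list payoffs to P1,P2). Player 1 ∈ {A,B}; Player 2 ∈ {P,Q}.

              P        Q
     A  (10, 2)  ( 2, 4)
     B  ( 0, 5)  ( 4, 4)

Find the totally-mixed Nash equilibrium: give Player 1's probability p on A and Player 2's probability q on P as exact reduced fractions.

p=1/3, q=1/6

P1 indiff ⇒ q·10+(1-q)·2 = q·0+(1-q)·4 ⇒ q(10) = (1-q)(2) ⇒ q = 1/6
P2 indiff ⇒ p·2+(1-p)·5 = p·4+(1-p)·4 ⇒ p(-2) = (1-p)(-1) ⇒ p = 1/3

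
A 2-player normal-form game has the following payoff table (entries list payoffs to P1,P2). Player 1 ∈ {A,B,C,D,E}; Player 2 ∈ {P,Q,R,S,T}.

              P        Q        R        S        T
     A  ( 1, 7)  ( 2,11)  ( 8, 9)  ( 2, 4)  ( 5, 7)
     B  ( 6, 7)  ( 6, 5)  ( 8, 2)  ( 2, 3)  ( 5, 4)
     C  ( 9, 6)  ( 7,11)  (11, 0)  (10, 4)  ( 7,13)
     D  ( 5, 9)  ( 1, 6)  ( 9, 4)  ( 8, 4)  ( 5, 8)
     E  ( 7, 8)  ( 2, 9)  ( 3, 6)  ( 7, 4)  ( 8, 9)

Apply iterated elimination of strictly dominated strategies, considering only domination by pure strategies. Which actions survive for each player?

Survivors P1:{C,E} P2:{Q,T}

P1 drop A (C beats it: P:9>1 Q:7>2 R:11>8 S:10>2 T:7>5)
P1 drop B (C beats it: P:9>6 Q:7>6 R:11>8 S:10>2 T:7>5)
P1 drop D (C beats it: P:9>5 Q:7>1 R:11>9 S:10>8 T:7>5)
P2 drop P (Q beats it: C:11>6 E:9>8)
P2 drop R (Q beats it: C:11>0 E:9>6)
P2 drop S (Q beats it: C:11>4 E:9>4)
P1→{C,E} P2→{Q,T}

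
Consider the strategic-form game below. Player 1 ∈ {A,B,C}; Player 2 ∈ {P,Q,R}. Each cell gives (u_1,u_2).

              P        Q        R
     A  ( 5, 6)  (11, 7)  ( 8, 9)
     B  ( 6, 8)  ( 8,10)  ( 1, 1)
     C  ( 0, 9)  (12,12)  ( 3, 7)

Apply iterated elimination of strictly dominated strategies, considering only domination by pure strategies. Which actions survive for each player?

IESDS → P1:{A,C} P2:{Q,R}

P2 drop P (Q beats it: A:7>6 B:10>8 C:12>9)
P1 drop B (A beats it: Q:11>8 R:8>1)
P1→{A,C} P2→{Q,R}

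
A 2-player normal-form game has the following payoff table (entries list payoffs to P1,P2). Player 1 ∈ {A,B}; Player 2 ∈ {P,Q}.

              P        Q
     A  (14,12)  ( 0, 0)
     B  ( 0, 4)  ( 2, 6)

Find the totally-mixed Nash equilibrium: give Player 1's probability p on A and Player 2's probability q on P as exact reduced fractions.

P1 mixes 1/7 on A; P2 mixes 1/8 on P

P1 indiff ⇒ q·14+(1-q)·0 = q·0+(1-q)·2 ⇒ q(14) = (1-q)(2) ⇒ q = 1/8
P2 indiff ⇒ p·12+(1-p)·4 = p·0+(1-p)·6 ⇒ p(12) = (1-p)(2) ⇒ p = 1/7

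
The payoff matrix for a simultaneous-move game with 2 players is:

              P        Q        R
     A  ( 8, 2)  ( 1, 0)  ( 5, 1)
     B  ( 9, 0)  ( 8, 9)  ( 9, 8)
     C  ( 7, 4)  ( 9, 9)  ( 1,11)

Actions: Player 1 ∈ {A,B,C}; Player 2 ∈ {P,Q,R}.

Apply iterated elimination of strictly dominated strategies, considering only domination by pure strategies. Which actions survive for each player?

Survivors P1:{B,C} P2:{Q,R}

P1 drop A (B beats it: P:9>8 Q:8>1 R:9>5)
P2 drop P (Q beats it: B:9>0 C:9>4)
P1→{B,C} P2→{Q,R}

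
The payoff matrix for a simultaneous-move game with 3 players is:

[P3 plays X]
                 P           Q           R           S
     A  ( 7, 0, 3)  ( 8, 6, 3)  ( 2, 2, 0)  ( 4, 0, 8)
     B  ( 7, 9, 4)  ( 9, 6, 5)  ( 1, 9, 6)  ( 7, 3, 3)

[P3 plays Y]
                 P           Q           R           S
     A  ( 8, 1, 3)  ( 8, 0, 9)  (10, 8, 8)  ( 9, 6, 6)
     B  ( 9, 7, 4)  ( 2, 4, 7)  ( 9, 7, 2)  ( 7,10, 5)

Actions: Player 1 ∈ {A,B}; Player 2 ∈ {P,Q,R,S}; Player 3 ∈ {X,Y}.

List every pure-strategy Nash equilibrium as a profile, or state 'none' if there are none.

(A,P,X): not NE [P2→Q gives 6>0]
(A,P,Y): not NE [P1→B gives 9>8; P2→R gives 8>1]
(A,Q,X): not NE [P1→B gives 9>8; P3→Y gives 9>3]
(A,Q,Y): not NE [P2→R gives 8>0]
(A,R,X): not NE [P2→Q gives 6>2; P3→Y gives 8>0]
(A,R,Y): NE
(A,S,X): not NE [P1→B gives 7>4; P2→Q gives 6>0]
(A,S,Y): not NE [P2→R gives 8>6; P3→X gives 8>6]
(B,P,X): NE
(B,P,Y): not NE [P2→S gives 10>7]
(B,Q,X): not NE [P2→R gives 9>6; P3→Y gives 7>5]
(B,Q,Y): not NE [P1→A gives 8>2; P2→S gives 10>4]
(B,R,X): not NE [P1→A gives 2>1]
(B,R,Y): not NE [P1→A gives 10>9; P2→S gives 10>7; P3→X gives 6>2]
(B,S,X): not NE [P2→R gives 9>3; P3→Y gives 5>3]
(B,S,Y): not NE [P1→A gives 9>7]

NE set: (A,R,Y), (B,P,X)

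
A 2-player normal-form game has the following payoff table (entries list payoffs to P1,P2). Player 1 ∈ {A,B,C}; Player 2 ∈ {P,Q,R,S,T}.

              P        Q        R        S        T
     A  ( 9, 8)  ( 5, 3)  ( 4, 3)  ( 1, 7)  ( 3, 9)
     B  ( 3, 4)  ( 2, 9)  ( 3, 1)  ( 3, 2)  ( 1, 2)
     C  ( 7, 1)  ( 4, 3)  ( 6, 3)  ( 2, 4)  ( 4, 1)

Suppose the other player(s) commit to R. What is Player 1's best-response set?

P1 best: {C}

u_1(A vs R) = 4
u_1(B vs R) = 3
u_1(C vs R) = 6
max payoff 6 at {C}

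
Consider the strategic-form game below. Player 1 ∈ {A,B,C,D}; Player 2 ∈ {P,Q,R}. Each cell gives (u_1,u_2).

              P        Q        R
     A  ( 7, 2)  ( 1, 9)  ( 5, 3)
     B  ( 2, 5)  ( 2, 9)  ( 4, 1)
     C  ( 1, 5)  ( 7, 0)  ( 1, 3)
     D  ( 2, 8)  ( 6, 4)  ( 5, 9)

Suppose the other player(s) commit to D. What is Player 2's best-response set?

u_2(P vs D) = 8
u_2(Q vs D) = 4
u_2(R vs D) = 9
max payoff 9 at {R}

argmax u_2 = {R}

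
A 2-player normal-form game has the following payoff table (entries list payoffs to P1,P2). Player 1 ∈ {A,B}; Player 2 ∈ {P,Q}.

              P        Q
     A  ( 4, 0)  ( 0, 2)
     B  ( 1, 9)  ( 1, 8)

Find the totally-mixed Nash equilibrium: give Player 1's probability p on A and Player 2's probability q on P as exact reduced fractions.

P1 mixes 1/3 on A; P2 mixes 1/4 on P

P1 indiff ⇒ q·4+(1-q)·0 = q·1+(1-q)·1 ⇒ q(3) = (1-q)(1) ⇒ q = 1/4
P2 indiff ⇒ p·0+(1-p)·9 = p·2+(1-p)·8 ⇒ p(-2) = (1-p)(-1) ⇒ p = 1/3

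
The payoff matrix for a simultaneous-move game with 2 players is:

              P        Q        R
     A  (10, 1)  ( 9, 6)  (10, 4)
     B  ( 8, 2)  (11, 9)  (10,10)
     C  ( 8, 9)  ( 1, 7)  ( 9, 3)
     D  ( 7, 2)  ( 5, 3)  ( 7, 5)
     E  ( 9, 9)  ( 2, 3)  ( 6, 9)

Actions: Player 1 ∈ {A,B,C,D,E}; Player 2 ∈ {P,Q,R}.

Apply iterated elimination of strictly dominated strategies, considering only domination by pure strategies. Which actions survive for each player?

P1 drop C (A beats it: P:10>8 Q:9>1 R:10>9)
P1 drop D (A beats it: P:10>7 Q:9>5 R:10>7)
P1 drop E (A beats it: P:10>9 Q:9>2 R:10>6)
P2 drop P (Q beats it: A:6>1 B:9>2)
P1→{A,B} P2→{Q,R}

Survivors P1:{A,B} P2:{Q,R}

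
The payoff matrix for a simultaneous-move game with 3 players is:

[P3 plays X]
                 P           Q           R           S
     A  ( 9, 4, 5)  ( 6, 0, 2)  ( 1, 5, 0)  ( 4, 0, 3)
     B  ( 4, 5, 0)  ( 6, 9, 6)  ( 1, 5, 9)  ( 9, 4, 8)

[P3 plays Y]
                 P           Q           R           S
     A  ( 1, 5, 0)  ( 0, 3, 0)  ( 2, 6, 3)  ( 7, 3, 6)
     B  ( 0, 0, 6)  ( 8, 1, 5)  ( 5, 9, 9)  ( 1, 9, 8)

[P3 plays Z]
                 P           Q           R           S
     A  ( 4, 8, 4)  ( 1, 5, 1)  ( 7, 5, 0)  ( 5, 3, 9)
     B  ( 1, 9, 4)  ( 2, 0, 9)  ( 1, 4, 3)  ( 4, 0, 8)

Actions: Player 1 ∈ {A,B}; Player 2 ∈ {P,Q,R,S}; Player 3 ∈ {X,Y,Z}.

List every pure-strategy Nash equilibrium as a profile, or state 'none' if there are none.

NE set: (B,R,Y)

(A,P,X): not NE [P2→R gives 5>4]
(A,P,Y): not NE [P2→R gives 6>5; P3→X gives 5>0]
(A,P,Z): not NE [P3→X gives 5>4]
(A,Q,X): not NE [P2→R gives 5>0]
(A,Q,Y): not NE [P1→B gives 8>0; P2→R gives 6>3; P3→X gives 2>0]
(A,Q,Z): not NE [P1→B gives 2>1; P2→P gives 8>5; P3→X gives 2>1]
(A,R,X): not NE [P3→Y gives 3>0]
(A,R,Y): not NE [P1→B gives 5>2]
(A,R,Z): not NE [P2→P gives 8>5; P3→Y gives 3>0]
(A,S,X): not NE [P1→B gives 9>4; P2→R gives 5>0; P3→Z gives 9>3]
(A,S,Y): not NE [P2→R gives 6>3; P3→Z gives 9>6]
(A,S,Z): not NE [P2→P gives 8>3]
(B,P,X): not NE [P1→A gives 9>4; P2→Q gives 9>5; P3→Y gives 6>0]
(B,P,Y): not NE [P1→A gives 1>0; P2→S gives 9>0]
(B,P,Z): not NE [P1→A gives 4>1; P3→Y gives 6>4]
(B,Q,X): not NE [P3→Z gives 9>6]
(B,Q,Y): not NE [P2→S gives 9>1; P3→Z gives 9>5]
(B,Q,Z): not NE [P2→P gives 9>0]
(B,R,X): not NE [P2→Q gives 9>5]
(B,R,Y): NE
(B,R,Z): not NE [P1→A gives 7>1; P2→P gives 9>4; P3→Y gives 9>3]
(B,S,X): not NE [P2→Q gives 9>4]
(B,S,Y): not NE [P1→A gives 7>1]
(B,S,Z): not NE [P1→A gives 5>4; P2→P gives 9>0]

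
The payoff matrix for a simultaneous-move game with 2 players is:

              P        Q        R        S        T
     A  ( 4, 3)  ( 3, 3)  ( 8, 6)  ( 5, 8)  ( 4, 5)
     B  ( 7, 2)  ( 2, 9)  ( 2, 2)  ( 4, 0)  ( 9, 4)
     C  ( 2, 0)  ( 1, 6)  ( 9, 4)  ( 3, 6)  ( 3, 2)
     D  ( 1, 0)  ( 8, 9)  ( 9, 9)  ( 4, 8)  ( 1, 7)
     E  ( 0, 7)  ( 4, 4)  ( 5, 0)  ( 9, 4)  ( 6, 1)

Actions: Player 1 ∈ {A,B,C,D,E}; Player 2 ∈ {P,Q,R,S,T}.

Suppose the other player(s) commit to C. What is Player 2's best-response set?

u_2(P vs C) = 0
u_2(Q vs C) = 6
u_2(R vs C) = 4
u_2(S vs C) = 6
u_2(T vs C) = 2
max payoff 6 at {Q,S}

BR_2 = {Q,S}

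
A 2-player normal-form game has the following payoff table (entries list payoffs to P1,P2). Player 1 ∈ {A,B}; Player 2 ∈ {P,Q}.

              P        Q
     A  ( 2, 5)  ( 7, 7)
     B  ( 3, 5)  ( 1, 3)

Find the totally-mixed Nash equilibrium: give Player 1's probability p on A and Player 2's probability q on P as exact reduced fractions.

P1 indiff ⇒ q·2+(1-q)·7 = q·3+(1-q)·1 ⇒ q(-1) = (1-q)(-6) ⇒ q = 6/7
P2 indiff ⇒ p·5+(1-p)·5 = p·7+(1-p)·3 ⇒ p(-2) = (1-p)(-2) ⇒ p = 1/2

p=1/2, q=6/7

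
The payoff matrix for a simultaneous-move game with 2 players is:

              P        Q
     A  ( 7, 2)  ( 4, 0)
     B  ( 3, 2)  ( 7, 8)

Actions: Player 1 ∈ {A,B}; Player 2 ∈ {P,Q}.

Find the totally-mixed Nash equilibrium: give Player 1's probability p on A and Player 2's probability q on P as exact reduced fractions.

(p,q) = (3/4, 3/7)

P1 indiff ⇒ q·7+(1-q)·4 = q·3+(1-q)·7 ⇒ q(4) = (1-q)(3) ⇒ q = 3/7
P2 indiff ⇒ p·2+(1-p)·2 = p·0+(1-p)·8 ⇒ p(2) = (1-p)(6) ⇒ p = 3/4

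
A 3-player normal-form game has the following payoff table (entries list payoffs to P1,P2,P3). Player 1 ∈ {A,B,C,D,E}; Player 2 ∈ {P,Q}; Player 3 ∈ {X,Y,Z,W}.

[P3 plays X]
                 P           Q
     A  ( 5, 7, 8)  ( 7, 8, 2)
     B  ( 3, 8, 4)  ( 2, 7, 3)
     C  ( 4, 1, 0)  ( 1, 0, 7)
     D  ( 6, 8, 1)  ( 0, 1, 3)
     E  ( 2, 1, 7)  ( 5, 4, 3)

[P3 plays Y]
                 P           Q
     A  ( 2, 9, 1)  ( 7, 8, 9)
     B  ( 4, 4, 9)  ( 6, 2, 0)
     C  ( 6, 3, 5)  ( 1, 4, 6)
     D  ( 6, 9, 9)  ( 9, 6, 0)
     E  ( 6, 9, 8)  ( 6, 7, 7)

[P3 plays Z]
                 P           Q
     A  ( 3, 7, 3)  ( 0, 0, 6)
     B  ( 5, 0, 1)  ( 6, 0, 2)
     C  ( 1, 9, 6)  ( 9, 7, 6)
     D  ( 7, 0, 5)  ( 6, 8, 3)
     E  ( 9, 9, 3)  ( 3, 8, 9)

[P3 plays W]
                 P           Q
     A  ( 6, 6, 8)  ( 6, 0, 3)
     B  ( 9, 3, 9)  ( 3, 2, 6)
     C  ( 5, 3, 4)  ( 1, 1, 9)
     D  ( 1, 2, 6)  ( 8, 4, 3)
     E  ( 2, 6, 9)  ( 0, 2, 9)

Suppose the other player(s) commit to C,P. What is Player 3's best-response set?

u_3(X vs C,P) = 0
u_3(Y vs C,P) = 5
u_3(Z vs C,P) = 6
u_3(W vs C,P) = 4
max payoff 6 at {Z}

P3 best: {Z}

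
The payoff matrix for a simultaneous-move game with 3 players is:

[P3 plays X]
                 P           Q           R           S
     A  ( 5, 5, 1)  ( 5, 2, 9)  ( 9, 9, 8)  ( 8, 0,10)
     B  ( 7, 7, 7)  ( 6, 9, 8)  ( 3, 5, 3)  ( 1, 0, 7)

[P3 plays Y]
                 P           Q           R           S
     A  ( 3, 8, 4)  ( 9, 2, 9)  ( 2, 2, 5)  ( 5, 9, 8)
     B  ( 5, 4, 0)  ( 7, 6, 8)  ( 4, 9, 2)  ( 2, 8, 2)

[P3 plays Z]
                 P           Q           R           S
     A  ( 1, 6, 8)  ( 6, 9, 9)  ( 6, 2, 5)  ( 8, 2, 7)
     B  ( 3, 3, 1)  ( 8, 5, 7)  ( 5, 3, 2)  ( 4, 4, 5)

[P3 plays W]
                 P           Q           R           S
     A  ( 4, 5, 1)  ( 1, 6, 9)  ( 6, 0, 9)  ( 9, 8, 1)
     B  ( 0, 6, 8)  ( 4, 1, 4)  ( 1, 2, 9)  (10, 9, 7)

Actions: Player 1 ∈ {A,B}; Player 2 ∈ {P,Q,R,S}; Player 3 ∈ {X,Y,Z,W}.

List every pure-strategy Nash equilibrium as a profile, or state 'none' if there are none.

PSNE = {(B,Q,X), (B,S,W)}

(A,P,X): not NE [P1→B gives 7>5; P2→R gives 9>5; P3→Z gives 8>1]
(A,P,Y): not NE [P1→B gives 5>3; P2→S gives 9>8; P3→Z gives 8>4]
(A,P,Z): not NE [P1→B gives 3>1; P2→Q gives 9>6]
(A,P,W): not NE [P2→S gives 8>5; P3→Z gives 8>1]
(A,Q,X): not NE [P1→B gives 6>5; P2→R gives 9>2]
(A,Q,Y): not NE [P2→S gives 9>2]
(A,Q,Z): not NE [P1→B gives 8>6]
(A,Q,W): not NE [P1→B gives 4>1; P2→S gives 8>6]
(A,R,X): not NE [P3→W gives 9>8]
(A,R,Y): not NE [P1→B gives 4>2; P2→S gives 9>2; P3→W gives 9>5]
(A,R,Z): not NE [P2→Q gives 9>2; P3→W gives 9>5]
(A,R,W): not NE [P2→S gives 8>0]
(A,S,X): not NE [P2→R gives 9>0]
(A,S,Y): not NE [P3→X gives 10>8]
(A,S,Z): not NE [P2→Q gives 9>2; P3→X gives 10>7]
(A,S,W): not NE [P1→B gives 10>9; P3→X gives 10>1]
(B,P,X): not NE [P2→Q gives 9>7; P3→W gives 8>7]
(B,P,Y): not NE [P2→R gives 9>4; P3→W gives 8>0]
(B,P,Z): not NE [P2→Q gives 5>3; P3→W gives 8>1]
(B,P,W): not NE [P1→A gives 4>0; P2→S gives 9>6]
(B,Q,X): NE
(B,Q,Y): not NE [P1→A gives 9>7; P2→R gives 9>6]
(B,Q,Z): not NE [P3→Y gives 8>7]
(B,Q,W): not NE [P2→S gives 9>1; P3→Y gives 8>4]
(B,R,X): not NE [P1→A gives 9>3; P2→Q gives 9>5; P3→W gives 9>3]
(B,R,Y): not NE [P3→W gives 9>2]
(B,R,Z): not NE [P1→A gives 6>5; P2→Q gives 5>3; P3→W gives 9>2]
(B,R,W): not NE [P1→A gives 6>1; P2→S gives 9>2]
(B,S,X): not NE [P1→A gives 8>1; P2→Q gives 9>0]
(B,S,Y): not NE [P1→A gives 5>2; P2→R gives 9>8; P3→W gives 7>2]
(B,S,Z): not NE [P1→A gives 8>4; P2→Q gives 5>4; P3→W gives 7>5]
(B,S,W): NE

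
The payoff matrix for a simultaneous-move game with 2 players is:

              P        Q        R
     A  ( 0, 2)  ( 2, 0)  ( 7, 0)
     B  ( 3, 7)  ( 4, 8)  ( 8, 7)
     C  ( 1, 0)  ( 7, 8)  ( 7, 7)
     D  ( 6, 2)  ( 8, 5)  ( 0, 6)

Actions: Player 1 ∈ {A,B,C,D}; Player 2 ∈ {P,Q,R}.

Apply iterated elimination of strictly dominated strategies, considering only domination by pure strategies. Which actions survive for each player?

Survivors P1:{B,C,D} P2:{Q,R}

P1 drop A (B beats it: P:3>0 Q:4>2 R:8>7)
P2 drop P (Q beats it: B:8>7 C:8>0 D:5>2)
P1→{B,C,D} P2→{Q,R}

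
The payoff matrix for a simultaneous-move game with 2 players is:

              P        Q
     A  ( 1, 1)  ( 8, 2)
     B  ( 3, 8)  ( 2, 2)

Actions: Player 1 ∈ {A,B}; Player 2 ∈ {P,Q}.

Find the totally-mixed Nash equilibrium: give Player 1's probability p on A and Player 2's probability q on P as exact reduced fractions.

(p,q) = (6/7, 3/4)

P1 indiff ⇒ q·1+(1-q)·8 = q·3+(1-q)·2 ⇒ q(-2) = (1-q)(-6) ⇒ q = 3/4
P2 indiff ⇒ p·1+(1-p)·8 = p·2+(1-p)·2 ⇒ p(-1) = (1-p)(-6) ⇒ p = 6/7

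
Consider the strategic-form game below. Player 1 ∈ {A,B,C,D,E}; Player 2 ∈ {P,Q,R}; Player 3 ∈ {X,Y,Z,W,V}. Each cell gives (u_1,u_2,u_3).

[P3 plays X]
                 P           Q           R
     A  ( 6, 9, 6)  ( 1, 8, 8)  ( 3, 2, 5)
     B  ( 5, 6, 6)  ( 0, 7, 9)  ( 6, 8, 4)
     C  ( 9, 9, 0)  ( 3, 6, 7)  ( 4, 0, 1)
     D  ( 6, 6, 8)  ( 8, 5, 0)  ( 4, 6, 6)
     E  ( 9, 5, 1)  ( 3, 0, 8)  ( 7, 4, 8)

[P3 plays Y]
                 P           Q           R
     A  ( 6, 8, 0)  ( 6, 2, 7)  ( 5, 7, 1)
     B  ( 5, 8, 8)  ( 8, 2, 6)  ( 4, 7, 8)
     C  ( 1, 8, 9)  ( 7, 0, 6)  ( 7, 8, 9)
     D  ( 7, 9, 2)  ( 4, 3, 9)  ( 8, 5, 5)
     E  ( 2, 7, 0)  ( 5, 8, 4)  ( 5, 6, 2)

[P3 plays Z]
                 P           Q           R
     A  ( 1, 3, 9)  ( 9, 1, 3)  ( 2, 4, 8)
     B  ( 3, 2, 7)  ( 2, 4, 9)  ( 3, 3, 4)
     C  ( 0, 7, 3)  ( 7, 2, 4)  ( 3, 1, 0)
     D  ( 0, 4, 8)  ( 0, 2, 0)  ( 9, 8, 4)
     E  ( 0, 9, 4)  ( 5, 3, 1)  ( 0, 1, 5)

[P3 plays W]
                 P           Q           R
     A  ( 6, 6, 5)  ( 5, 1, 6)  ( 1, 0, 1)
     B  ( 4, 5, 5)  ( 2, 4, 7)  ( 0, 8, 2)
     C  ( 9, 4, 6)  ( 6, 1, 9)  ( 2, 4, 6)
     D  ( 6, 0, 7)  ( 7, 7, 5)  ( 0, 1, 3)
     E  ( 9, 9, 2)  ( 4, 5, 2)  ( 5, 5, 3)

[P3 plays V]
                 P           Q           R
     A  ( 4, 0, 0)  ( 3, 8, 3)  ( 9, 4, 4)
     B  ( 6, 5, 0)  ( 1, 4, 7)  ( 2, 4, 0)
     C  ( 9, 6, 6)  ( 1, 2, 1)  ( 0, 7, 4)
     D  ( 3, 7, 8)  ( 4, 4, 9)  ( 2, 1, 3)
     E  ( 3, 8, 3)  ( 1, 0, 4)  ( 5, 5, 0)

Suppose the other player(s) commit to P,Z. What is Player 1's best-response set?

u_1(A vs P,Z) = 1
u_1(B vs P,Z) = 3
u_1(C vs P,Z) = 0
u_1(D vs P,Z) = 0
u_1(E vs P,Z) = 0
max payoff 3 at {B}

P1 best: {B}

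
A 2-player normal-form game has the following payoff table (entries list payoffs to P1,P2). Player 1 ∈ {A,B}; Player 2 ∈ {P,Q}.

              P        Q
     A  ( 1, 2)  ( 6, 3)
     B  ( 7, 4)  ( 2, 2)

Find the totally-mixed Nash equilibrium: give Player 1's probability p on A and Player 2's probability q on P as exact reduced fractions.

P1 mixes 2/3 on A; P2 mixes 2/5 on P

P1 indiff ⇒ q·1+(1-q)·6 = q·7+(1-q)·2 ⇒ q(-6) = (1-q)(-4) ⇒ q = 2/5
P2 indiff ⇒ p·2+(1-p)·4 = p·3+(1-p)·2 ⇒ p(-1) = (1-p)(-2) ⇒ p = 2/3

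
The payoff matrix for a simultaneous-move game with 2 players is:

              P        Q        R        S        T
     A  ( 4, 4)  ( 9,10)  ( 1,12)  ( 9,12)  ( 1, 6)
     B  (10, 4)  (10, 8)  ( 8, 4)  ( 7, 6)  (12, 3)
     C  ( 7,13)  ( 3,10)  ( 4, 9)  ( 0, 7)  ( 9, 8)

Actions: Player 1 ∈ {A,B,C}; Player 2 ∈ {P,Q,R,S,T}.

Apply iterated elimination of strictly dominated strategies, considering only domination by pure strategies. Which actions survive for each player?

P1 drop C (B beats it: P:10>7 Q:10>3 R:8>4 S:7>0 T:12>9)
P2 drop P (Q beats it: A:10>4 B:8>4)
P2 drop T (Q beats it: A:10>6 B:8>3)
P1→{A,B} P2→{Q,R,S}

Survivors P1:{A,B} P2:{Q,R,S}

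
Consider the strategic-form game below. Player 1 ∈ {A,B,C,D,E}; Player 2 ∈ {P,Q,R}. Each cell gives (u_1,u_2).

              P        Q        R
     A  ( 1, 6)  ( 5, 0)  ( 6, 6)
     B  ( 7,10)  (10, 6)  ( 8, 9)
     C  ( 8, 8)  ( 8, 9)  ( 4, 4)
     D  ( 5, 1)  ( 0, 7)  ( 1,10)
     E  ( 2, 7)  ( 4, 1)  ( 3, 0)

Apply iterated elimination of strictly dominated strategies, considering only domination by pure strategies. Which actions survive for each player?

IESDS → P1:{B,C} P2:{P,Q}

P1 drop A (B beats it: P:7>1 Q:10>5 R:8>6)
P1 drop D (B beats it: P:7>5 Q:10>0 R:8>1)
P1 drop E (B beats it: P:7>2 Q:10>4 R:8>3)
P2 drop R (P beats it: B:10>9 C:8>4)
P1→{B,C} P2→{P,Q}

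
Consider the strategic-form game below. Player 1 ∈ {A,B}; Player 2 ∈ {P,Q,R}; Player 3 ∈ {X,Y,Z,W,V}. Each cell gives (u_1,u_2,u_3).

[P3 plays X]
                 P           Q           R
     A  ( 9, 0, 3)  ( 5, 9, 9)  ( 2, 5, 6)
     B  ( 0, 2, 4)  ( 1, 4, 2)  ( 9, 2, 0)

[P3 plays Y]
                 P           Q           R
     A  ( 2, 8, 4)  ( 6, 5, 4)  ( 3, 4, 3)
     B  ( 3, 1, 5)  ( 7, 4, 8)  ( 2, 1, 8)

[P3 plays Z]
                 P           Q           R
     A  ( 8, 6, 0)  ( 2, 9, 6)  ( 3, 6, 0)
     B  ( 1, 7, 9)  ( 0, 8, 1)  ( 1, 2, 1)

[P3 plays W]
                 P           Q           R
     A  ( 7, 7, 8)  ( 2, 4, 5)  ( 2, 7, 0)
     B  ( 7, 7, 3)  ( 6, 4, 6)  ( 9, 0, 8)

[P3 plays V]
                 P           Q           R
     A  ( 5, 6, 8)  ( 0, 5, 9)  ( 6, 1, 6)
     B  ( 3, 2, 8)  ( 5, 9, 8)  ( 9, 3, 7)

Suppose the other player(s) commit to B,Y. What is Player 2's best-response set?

BR_2 = {Q}

u_2(P vs B,Y) = 1
u_2(Q vs B,Y) = 4
u_2(R vs B,Y) = 1
max payoff 4 at {Q}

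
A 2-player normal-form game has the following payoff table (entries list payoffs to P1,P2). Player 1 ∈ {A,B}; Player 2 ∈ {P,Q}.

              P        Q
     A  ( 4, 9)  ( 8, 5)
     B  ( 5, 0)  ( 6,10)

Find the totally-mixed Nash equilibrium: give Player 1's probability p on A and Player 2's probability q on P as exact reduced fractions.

P1 indiff ⇒ q·4+(1-q)·8 = q·5+(1-q)·6 ⇒ q(-1) = (1-q)(-2) ⇒ q = 2/3
P2 indiff ⇒ p·9+(1-p)·0 = p·5+(1-p)·10 ⇒ p(4) = (1-p)(10) ⇒ p = 5/7

p=5/7, q=2/3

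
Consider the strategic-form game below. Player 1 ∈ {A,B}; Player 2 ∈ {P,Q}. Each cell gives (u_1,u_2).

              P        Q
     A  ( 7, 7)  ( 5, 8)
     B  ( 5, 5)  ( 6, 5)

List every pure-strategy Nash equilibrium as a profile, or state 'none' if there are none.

NE set: (B,Q)

(A,P): not NE [P2→Q gives 8>7]
(A,Q): not NE [P1→B gives 6>5]
(B,P): not NE [P1→A gives 7>5]
(B,Q): NE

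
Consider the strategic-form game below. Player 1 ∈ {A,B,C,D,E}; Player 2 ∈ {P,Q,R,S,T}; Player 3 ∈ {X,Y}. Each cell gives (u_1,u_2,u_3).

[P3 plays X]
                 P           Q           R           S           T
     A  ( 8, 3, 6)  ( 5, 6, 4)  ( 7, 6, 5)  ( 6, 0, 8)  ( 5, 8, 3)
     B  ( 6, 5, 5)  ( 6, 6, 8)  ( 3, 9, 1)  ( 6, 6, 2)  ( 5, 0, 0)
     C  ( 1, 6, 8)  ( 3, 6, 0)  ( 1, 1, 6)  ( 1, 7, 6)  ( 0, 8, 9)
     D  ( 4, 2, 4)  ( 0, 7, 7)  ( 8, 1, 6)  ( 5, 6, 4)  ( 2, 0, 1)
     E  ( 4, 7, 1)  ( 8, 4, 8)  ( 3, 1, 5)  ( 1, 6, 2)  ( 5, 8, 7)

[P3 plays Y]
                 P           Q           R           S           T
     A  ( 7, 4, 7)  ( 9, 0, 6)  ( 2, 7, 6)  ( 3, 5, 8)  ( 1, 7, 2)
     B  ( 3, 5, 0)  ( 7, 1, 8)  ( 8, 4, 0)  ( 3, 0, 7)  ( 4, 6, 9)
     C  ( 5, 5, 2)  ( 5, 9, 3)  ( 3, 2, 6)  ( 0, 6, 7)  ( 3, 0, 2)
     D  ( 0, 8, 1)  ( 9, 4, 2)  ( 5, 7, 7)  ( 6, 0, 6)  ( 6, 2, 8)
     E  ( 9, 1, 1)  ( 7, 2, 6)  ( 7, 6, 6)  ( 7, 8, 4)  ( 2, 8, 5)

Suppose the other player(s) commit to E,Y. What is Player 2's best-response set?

P2 best: {S,T}

u_2(P vs E,Y) = 1
u_2(Q vs E,Y) = 2
u_2(R vs E,Y) = 6
u_2(S vs E,Y) = 8
u_2(T vs E,Y) = 8
max payoff 8 at {S,T}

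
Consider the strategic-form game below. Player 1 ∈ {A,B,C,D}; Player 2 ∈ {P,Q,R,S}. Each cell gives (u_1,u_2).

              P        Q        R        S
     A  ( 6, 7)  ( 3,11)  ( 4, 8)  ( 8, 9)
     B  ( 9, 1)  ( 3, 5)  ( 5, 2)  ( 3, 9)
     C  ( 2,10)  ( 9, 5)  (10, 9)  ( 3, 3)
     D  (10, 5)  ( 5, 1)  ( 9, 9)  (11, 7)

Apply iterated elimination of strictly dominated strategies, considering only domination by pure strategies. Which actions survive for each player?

P1 drop A (D beats it: P:10>6 Q:5>3 R:9>4 S:11>8)
P1 drop B (D beats it: P:10>9 Q:5>3 R:9>5 S:11>3)
P2 drop Q (P beats it: C:10>5 D:5>1)
P2 drop S (R beats it: C:9>3 D:9>7)
P1→{C,D} P2→{P,R}

Survivors P1:{C,D} P2:{P,R}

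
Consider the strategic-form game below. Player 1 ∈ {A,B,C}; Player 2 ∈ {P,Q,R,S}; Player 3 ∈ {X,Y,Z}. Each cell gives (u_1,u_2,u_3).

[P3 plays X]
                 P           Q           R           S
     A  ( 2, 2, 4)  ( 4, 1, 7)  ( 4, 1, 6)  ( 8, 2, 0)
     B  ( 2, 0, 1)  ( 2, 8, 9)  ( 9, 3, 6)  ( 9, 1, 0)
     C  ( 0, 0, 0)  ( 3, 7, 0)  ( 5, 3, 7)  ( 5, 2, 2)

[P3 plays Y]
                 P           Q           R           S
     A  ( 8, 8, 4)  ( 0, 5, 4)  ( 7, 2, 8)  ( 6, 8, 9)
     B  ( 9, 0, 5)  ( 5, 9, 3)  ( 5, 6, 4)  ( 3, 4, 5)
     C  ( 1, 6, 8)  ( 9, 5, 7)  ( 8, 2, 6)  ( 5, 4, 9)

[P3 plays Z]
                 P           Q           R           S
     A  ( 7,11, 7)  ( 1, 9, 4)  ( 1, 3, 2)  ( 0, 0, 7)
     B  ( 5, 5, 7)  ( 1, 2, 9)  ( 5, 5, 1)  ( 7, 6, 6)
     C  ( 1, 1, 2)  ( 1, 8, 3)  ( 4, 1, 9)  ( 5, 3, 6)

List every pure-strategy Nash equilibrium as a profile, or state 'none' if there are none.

NE set: (A,P,Z), (A,S,Y), (B,S,Z)

(A,P,X): not NE [P3→Z gives 7>4]
(A,P,Y): not NE [P1→B gives 9>8; P3→Z gives 7>4]
(A,P,Z): NE
(A,Q,X): not NE [P2→S gives 2>1]
(A,Q,Y): not NE [P1→C gives 9>0; P2→S gives 8>5; P3→X gives 7>4]
(A,Q,Z): not NE [P2→P gives 11>9; P3→X gives 7>4]
(A,R,X): not NE [P1→B gives 9>4; P2→S gives 2>1; P3→Y gives 8>6]
(A,R,Y): not NE [P1→C gives 8>7; P2→S gives 8>2]
(A,R,Z): not NE [P1→B gives 5>1; P2→P gives 11>3; P3→Y gives 8>2]
(A,S,X): not NE [P1→B gives 9>8; P3→Y gives 9>0]
(A,S,Y): NE
(A,S,Z): not NE [P1→B gives 7>0; P2→P gives 11>0; P3→Y gives 9>7]
(B,P,X): not NE [P2→Q gives 8>0; P3→Z gives 7>1]
(B,P,Y): not NE [P2→Q gives 9>0; P3→Z gives 7>5]
(B,P,Z): not NE [P1→A gives 7>5; P2→S gives 6>5]
(B,Q,X): not NE [P1→A gives 4>2]
(B,Q,Y): not NE [P1→C gives 9>5; P3→Z gives 9>3]
(B,Q,Z): not NE [P2→S gives 6>2]
(B,R,X): not NE [P2→Q gives 8>3]
(B,R,Y): not NE [P1→C gives 8>5; P2→Q gives 9>6; P3→X gives 6>4]
(B,R,Z): not NE [P2→S gives 6>5; P3→X gives 6>1]
(B,S,X): not NE [P2→Q gives 8>1; P3→Z gives 6>0]
(B,S,Y): not NE [P1→A gives 6>3; P2→Q gives 9>4; P3→Z gives 6>5]
(B,S,Z): NE
(C,P,X): not NE [P1→B gives 2>0; P2→Q gives 7>0; P3→Y gives 8>0]
(C,P,Y): not NE [P1→B gives 9>1]
(C,P,Z): not NE [P1→A gives 7>1; P2→Q gives 8>1; P3→Y gives 8>2]
(C,Q,X): not NE [P1→A gives 4>3; P3→Y gives 7>0]
(C,Q,Y): not NE [P2→P gives 6>5]
(C,Q,Z): not NE [P3→Y gives 7>3]
(C,R,X): not NE [P1→B gives 9>5; P2→Q gives 7>3; P3→Z gives 9>7]
(C,R,Y): not NE [P2→P gives 6>2; P3→Z gives 9>6]
(C,R,Z): not NE [P1→B gives 5>4; P2→Q gives 8>1]
(C,S,X): not NE [P1→B gives 9>5; P2→Q gives 7>2; P3→Y gives 9>2]
(C,S,Y): not NE [P1→A gives 6>5; P2→P gives 6>4]
(C,S,Z): not NE [P1→B gives 7>5; P2→Q gives 8>3; P3→Y gives 9>6]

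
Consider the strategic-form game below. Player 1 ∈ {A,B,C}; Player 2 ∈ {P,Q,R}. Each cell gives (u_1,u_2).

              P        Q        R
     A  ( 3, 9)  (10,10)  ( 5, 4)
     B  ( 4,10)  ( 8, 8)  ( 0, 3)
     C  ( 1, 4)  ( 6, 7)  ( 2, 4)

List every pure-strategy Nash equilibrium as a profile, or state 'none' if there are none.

(A,P): not NE [P1→B gives 4>3; P2→Q gives 10>9]
(A,Q): NE
(A,R): not NE [P2→Q gives 10>4]
(B,P): NE
(B,Q): not NE [P1→A gives 10>8; P2→P gives 10>8]
(B,R): not NE [P1→A gives 5>0; P2→P gives 10>3]
(C,P): not NE [P1→B gives 4>1; P2→Q gives 7>4]
(C,Q): not NE [P1→A gives 10>6]
(C,R): not NE [P1→A gives 5>2; P2→Q gives 7>4]

NE set: (A,Q), (B,P)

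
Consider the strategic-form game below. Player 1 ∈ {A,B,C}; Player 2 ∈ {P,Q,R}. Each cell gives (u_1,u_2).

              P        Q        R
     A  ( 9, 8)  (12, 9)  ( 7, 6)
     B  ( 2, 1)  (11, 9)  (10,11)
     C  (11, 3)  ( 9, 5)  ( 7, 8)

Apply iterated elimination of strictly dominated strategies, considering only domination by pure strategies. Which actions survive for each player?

P2 drop P (Q beats it: A:9>8 B:9>1 C:5>3)
P1 drop C (B beats it: Q:11>9 R:10>7)
P1→{A,B} P2→{Q,R}

IESDS → P1:{A,B} P2:{Q,R}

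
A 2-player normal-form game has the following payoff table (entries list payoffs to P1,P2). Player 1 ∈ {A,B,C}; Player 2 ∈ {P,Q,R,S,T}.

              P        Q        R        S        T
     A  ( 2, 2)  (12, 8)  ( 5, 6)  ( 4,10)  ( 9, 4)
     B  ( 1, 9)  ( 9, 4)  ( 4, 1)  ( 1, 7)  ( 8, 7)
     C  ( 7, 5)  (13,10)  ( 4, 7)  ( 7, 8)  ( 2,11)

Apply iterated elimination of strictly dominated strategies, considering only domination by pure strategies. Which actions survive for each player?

P1 drop B (A beats it: P:2>1 Q:12>9 R:5>4 S:4>1 T:9>8)
P2 drop P (Q beats it: A:8>2 C:10>5)
P2 drop R (Q beats it: A:8>6 C:10>7)
P1→{A,C} P2→{Q,S,T}

Survivors P1:{A,C} P2:{Q,S,T}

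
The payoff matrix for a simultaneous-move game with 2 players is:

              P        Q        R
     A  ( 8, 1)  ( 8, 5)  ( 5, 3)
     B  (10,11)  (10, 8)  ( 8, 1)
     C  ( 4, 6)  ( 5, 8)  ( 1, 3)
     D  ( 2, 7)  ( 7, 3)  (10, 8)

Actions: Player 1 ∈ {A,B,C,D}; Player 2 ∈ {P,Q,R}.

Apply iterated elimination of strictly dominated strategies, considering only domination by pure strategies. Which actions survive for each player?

Survivors P1:{B,D} P2:{P,R}

P1 drop A (B beats it: P:10>8 Q:10>8 R:8>5)
P1 drop C (B beats it: P:10>4 Q:10>5 R:8>1)
P2 drop Q (P beats it: B:11>8 D:7>3)
P1→{B,D} P2→{P,R}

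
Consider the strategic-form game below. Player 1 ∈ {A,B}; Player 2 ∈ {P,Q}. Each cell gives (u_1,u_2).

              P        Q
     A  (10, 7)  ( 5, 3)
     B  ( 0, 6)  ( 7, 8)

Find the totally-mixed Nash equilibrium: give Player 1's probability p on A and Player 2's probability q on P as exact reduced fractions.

(p,q) = (1/3, 1/6)

P1 indiff ⇒ q·10+(1-q)·5 = q·0+(1-q)·7 ⇒ q(10) = (1-q)(2) ⇒ q = 1/6
P2 indiff ⇒ p·7+(1-p)·6 = p·3+(1-p)·8 ⇒ p(4) = (1-p)(2) ⇒ p = 1/3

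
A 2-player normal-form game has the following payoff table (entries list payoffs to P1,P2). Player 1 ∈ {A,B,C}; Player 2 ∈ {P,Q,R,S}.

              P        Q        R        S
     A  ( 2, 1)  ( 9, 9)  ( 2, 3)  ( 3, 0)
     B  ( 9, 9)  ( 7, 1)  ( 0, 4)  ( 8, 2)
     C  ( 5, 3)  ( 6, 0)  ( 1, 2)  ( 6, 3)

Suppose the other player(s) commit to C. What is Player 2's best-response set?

u_2(P vs C) = 3
u_2(Q vs C) = 0
u_2(R vs C) = 2
u_2(S vs C) = 3
max payoff 3 at {P,S}

BR_2 = {P,S}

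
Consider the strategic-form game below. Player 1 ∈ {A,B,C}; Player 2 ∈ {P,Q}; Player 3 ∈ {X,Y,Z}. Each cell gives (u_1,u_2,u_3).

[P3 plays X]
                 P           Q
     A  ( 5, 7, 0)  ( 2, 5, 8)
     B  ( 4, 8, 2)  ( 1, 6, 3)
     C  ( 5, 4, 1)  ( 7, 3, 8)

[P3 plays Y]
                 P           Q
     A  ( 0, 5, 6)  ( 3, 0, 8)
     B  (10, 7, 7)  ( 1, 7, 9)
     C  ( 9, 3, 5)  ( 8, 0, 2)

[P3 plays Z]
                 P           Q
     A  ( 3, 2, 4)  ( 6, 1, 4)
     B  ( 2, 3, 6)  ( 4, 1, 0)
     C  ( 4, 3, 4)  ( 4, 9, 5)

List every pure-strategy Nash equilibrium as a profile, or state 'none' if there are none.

(A,P,X): not NE [P3→Y gives 6>0]
(A,P,Y): not NE [P1→B gives 10>0]
(A,P,Z): not NE [P1→C gives 4>3; P3→Y gives 6>4]
(A,Q,X): not NE [P1→C gives 7>2; P2→P gives 7>5]
(A,Q,Y): not NE [P1→C gives 8>3; P2→P gives 5>0]
(A,Q,Z): not NE [P2→P gives 2>1; P3→Y gives 8>4]
(B,P,X): not NE [P1→C gives 5>4; P3→Y gives 7>2]
(B,P,Y): NE
(B,P,Z): not NE [P1→C gives 4>2; P3→Y gives 7>6]
(B,Q,X): not NE [P1→C gives 7>1; P2→P gives 8>6; P3→Y gives 9>3]
(B,Q,Y): not NE [P1→C gives 8>1]
(B,Q,Z): not NE [P1→A gives 6>4; P2→P gives 3>1; P3→Y gives 9>0]
(C,P,X): not NE [P3→Y gives 5>1]
(C,P,Y): not NE [P1→B gives 10>9]
(C,P,Z): not NE [P2→Q gives 9>3; P3→Y gives 5>4]
(C,Q,X): not NE [P2→P gives 4>3]
(C,Q,Y): not NE [P2→P gives 3>0; P3→X gives 8>2]
(C,Q,Z): not NE [P1→A gives 6>4; P3→X gives 8>5]

Nash profiles: (B,P,Y)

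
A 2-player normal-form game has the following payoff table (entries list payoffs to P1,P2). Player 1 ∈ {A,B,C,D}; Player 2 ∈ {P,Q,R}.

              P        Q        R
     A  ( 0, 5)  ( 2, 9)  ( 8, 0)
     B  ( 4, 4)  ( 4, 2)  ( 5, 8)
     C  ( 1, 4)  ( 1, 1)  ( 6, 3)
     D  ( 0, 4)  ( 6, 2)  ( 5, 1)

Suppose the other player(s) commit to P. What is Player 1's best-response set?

BR_1 = {B}

u_1(A vs P) = 0
u_1(B vs P) = 4
u_1(C vs P) = 1
u_1(D vs P) = 0
max payoff 4 at {B}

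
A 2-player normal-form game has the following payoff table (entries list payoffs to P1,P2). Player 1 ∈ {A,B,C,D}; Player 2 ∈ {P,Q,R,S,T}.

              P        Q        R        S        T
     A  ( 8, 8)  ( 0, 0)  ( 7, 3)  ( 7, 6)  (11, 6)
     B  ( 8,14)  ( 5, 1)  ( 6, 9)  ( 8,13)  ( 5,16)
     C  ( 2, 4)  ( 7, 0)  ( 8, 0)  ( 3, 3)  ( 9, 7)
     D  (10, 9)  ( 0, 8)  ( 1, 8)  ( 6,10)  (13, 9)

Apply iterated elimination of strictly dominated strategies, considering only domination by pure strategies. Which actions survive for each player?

Survivors P1:{A,B,D} P2:{P,S,T}

P2 drop Q (P beats it: A:8>0 B:14>1 C:4>0 D:9>8)
P2 drop R (P beats it: A:8>3 B:14>9 C:4>0 D:9>8)
P1 drop C (A beats it: P:8>2 S:7>3 T:11>9)
P1→{A,B,D} P2→{P,S,T}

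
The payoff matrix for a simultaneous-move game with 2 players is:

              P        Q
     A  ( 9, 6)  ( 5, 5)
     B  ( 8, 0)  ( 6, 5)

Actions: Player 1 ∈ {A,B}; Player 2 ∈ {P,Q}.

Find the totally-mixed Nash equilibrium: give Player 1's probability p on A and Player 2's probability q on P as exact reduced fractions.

p=5/6, q=1/2

P1 indiff ⇒ q·9+(1-q)·5 = q·8+(1-q)·6 ⇒ q(1) = (1-q)(1) ⇒ q = 1/2
P2 indiff ⇒ p·6+(1-p)·0 = p·5+(1-p)·5 ⇒ p(1) = (1-p)(5) ⇒ p = 5/6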